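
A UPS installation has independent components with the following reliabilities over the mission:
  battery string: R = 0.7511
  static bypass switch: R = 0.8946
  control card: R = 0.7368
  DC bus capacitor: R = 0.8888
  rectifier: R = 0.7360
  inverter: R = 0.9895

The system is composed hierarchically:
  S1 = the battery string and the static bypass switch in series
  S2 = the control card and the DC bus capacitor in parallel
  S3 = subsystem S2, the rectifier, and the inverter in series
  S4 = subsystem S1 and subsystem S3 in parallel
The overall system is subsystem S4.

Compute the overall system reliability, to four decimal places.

Series (battery string and static bypass switch): 0.751100 × 0.894600 = 0.671934
Parallel (control card and DC bus capacitor): 1 − (1 − 0.736800)(1 − 0.888800) = 0.970732
Series ([0.970732], rectifier, and inverter): 0.970732 × 0.736000 × 0.989500 = 0.706957
Parallel ([0.671934] and [0.706957]): 1 − (1 − 0.671934)(1 − 0.706957) = 0.9039

0.9039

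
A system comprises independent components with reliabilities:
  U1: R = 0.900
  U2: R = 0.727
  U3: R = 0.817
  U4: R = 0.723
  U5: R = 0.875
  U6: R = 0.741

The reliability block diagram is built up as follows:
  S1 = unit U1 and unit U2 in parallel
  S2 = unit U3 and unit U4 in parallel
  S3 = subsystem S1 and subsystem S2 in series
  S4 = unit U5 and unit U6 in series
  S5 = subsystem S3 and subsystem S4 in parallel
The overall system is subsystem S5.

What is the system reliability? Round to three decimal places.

Parallel (U1 and U2): 1 − (1 − 0.90000)(1 − 0.72700) = 0.97270
Parallel (U3 and U4): 1 − (1 − 0.81700)(1 − 0.72300) = 0.94931
Series ([0.97270] and [0.94931]): 0.97270 × 0.94931 = 0.92339
Series (U5 and U6): 0.87500 × 0.74100 = 0.64838
Parallel ([0.92339] and [0.64838]): 1 − (1 − 0.92339)(1 − 0.64838) = 0.973

0.973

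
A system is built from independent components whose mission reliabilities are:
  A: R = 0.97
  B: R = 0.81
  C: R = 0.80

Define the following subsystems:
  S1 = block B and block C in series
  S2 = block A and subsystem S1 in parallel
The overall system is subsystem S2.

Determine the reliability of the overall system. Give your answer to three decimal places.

Series (B and C): 0.81000 × 0.80000 = 0.64800
Parallel (A and [0.64800]): 1 − (1 − 0.97000)(1 − 0.64800) = 0.989

0.989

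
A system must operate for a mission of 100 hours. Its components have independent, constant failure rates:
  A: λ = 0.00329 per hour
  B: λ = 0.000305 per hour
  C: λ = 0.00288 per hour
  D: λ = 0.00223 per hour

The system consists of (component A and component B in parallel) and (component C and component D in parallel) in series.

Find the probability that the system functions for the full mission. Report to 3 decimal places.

0.942

R(A) = exp(−0.00329 × 100) = 0.71964
R(B) = exp(−0.000305 × 100) = 0.96996
R(C) = exp(−0.00288 × 100) = 0.74976
R(D) = exp(−0.00223 × 100) = 0.80011
Parallel (A and B): 1 − (1 − 0.71964)(1 − 0.96996) = 0.99158
Parallel (C and D): 1 − (1 − 0.74976)(1 − 0.80011) = 0.94998
Series ([0.99158] and [0.94998]): 0.99158 × 0.94998 = 0.942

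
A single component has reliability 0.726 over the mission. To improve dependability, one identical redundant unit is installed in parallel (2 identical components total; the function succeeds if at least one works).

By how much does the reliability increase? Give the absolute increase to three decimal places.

0.199

R_before = 0.726
R_after = 1 − (1 − 0.726)^2 = 0.925
ΔR = 0.925 − 0.726 = 0.199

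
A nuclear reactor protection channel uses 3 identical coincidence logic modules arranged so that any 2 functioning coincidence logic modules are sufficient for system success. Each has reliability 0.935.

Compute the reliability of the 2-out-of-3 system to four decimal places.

R = Σ_{i=2}^{3} C(3,i) p^i (1−p)^{3−i} with p = 0.935
C(3,2)·0.935^2·0.065^1 = 0.170474
C(3,3)·0.935^3·0.065^0 = 0.817400
Sum = 0.9879

0.9879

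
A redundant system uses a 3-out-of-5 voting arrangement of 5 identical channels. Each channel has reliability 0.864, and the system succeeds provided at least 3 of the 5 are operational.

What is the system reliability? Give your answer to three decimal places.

R = Σ_{i=3}^{5} C(5,i) p^i (1−p)^{5−i} with p = 0.864
C(5,3)·0.864^3·0.136^2 = 0.11929
C(5,4)·0.864^4·0.136^1 = 0.37893
C(5,5)·0.864^5·0.136^0 = 0.48147
Sum = 0.980

0.980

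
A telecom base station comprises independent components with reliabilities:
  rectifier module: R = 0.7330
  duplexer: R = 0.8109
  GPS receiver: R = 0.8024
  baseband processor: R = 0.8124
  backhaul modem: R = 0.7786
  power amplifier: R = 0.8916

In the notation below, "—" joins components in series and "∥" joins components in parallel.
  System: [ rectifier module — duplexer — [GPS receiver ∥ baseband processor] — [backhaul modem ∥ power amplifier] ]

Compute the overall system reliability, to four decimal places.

0.5586

Parallel (GPS receiver and baseband processor): 1 − (1 − 0.802400)(1 − 0.812400) = 0.962930
Parallel (backhaul modem and power amplifier): 1 − (1 − 0.778600)(1 − 0.891600) = 0.976000
Series (rectifier module, duplexer, [0.962930], and [0.976000]): 0.733000 × 0.810900 × 0.962930 × 0.976000 = 0.5586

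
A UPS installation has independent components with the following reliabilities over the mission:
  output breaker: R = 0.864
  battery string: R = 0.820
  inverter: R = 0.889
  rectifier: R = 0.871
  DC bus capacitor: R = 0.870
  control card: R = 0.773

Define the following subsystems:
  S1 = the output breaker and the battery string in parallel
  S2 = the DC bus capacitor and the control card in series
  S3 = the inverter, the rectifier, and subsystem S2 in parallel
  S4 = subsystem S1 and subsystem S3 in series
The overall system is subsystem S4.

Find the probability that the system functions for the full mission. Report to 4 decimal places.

Parallel (output breaker and battery string): 1 − (1 − 0.864000)(1 − 0.820000) = 0.975520
Series (DC bus capacitor and control card): 0.870000 × 0.773000 = 0.672510
Parallel (inverter, rectifier, and [0.672510]): 1 − (1 − 0.889000)(1 − 0.871000)(1 − 0.672510) = 0.995311
Series ([0.975520] and [0.995311]): 0.975520 × 0.995311 = 0.9709

0.9709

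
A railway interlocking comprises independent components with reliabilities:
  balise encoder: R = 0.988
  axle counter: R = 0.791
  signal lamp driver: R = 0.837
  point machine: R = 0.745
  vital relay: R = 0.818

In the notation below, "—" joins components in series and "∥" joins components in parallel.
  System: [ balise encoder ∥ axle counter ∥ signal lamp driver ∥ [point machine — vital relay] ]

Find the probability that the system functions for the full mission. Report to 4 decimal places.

0.9998

Series (point machine and vital relay): 0.745000 × 0.818000 = 0.609410
Parallel (balise encoder, axle counter, signal lamp driver, and [0.609410]): 1 − (1 − 0.988000)(1 − 0.791000)(1 − 0.837000)(1 − 0.609410) = 0.9998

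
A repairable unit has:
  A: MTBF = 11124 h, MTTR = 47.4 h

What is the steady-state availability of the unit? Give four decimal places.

0.9958

A(A) = MTBF/(MTBF+MTTR) = 11124/(11124+47.4) = 0.9958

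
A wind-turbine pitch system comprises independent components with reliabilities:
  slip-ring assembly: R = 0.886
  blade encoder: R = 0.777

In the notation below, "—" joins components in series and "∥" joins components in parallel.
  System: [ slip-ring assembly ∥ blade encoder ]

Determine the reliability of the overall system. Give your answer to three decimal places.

Parallel (slip-ring assembly and blade encoder): 1 − (1 − 0.88600)(1 − 0.77700) = 0.975

0.975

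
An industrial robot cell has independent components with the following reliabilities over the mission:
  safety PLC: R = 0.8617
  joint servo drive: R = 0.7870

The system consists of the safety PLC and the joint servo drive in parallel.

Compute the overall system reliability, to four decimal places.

Parallel (safety PLC and joint servo drive): 1 − (1 − 0.861700)(1 − 0.787000) = 0.9705

0.9705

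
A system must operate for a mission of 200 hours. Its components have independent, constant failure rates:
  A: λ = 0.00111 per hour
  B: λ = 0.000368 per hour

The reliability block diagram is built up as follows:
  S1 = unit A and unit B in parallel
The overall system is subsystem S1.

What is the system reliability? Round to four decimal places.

R(A) = exp(−0.00111 × 200) = 0.800915
R(B) = exp(−0.000368 × 200) = 0.929043
Parallel (A and B): 1 − (1 − 0.800915)(1 − 0.929043) = 0.9859

0.9859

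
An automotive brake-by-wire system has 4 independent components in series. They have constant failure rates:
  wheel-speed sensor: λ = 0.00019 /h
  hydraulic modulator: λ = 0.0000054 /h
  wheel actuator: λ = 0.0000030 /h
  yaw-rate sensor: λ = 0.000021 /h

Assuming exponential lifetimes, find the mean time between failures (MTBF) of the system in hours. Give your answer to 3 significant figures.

Series of exponential components: λ_sys = Σ λ_i
λ_sys = 0.00019 + 0.0000054 + 0.0000030 + 0.000021 = 2.1940e-04 /h
MTBF = 1 / λ_sys = 4560 h

4560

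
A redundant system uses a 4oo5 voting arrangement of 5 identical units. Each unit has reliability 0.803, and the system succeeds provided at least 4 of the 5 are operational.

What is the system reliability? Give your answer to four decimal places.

R = Σ_{i=4}^{5} C(5,i) p^i (1−p)^{5−i} with p = 0.803
C(5,4)·0.803^4·0.197^1 = 0.409542
C(5,5)·0.803^5·0.197^0 = 0.333870
Sum = 0.7434

0.7434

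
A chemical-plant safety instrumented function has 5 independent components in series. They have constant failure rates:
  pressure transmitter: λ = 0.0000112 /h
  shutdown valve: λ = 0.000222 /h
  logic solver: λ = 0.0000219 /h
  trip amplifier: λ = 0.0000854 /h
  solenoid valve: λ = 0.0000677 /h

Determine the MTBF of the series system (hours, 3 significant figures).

2450

Series of exponential components: λ_sys = Σ λ_i
λ_sys = 0.0000112 + 0.000222 + 0.0000219 + 0.0000854 + 0.0000677 = 4.0820e-04 /h
MTBF = 1 / λ_sys = 2450 h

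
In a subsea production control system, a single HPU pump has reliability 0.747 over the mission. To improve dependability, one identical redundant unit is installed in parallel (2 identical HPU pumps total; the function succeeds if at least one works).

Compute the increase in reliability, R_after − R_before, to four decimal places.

R_before = 0.747
R_after = 1 − (1 − 0.747)^2 = 0.9360
ΔR = 0.9360 − 0.747 = 0.1890

0.1890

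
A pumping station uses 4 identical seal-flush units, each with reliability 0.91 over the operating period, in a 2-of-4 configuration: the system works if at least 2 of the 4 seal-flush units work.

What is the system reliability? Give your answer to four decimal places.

0.9973

R = Σ_{i=2}^{4} C(4,i) p^i (1−p)^{4−i} with p = 0.91
C(4,2)·0.91^2·0.09^2 = 0.040246
C(4,3)·0.91^3·0.09^1 = 0.271286
C(4,4)·0.91^4·0.09^0 = 0.685750
Sum = 0.9973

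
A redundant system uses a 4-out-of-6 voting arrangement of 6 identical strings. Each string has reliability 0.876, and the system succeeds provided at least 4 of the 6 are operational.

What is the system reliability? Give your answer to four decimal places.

R = Σ_{i=4}^{6} C(6,i) p^i (1−p)^{6−i} with p = 0.876
C(6,4)·0.876^4·0.124^2 = 0.135816
C(6,5)·0.876^5·0.124^1 = 0.383790
C(6,6)·0.876^6·0.124^0 = 0.451882
Sum = 0.9715

0.9715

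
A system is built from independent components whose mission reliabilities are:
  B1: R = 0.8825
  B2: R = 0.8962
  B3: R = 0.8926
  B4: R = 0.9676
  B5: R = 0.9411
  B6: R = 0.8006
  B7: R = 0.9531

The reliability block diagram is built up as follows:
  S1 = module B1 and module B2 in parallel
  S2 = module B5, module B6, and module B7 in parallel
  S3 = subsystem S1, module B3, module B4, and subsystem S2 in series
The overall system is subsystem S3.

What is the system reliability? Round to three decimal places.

Parallel (B1 and B2): 1 − (1 − 0.88250)(1 − 0.89620) = 0.98780
Parallel (B5, B6, and B7): 1 − (1 − 0.94110)(1 − 0.80060)(1 − 0.95310) = 0.99945
Series ([0.98780], B3, B4, and [0.99945]): 0.98780 × 0.89260 × 0.96760 × 0.99945 = 0.853

0.853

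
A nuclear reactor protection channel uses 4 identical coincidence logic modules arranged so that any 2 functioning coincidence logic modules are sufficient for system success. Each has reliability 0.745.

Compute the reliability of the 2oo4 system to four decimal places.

R = Σ_{i=2}^{4} C(4,i) p^i (1−p)^{4−i} with p = 0.745
C(4,2)·0.745^2·0.255^2 = 0.216543
C(4,3)·0.745^3·0.255^1 = 0.421763
C(4,4)·0.745^4·0.255^0 = 0.308053
Sum = 0.9464

0.9464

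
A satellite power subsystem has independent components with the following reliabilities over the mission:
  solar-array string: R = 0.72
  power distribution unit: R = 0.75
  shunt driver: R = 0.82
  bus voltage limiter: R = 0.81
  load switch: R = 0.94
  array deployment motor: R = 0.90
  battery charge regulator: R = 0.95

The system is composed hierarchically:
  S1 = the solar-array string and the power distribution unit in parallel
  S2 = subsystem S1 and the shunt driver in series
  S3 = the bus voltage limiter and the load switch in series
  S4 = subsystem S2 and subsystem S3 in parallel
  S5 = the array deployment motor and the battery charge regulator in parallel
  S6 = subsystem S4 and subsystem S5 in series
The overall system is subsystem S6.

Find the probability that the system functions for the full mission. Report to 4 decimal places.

0.9386

Parallel (solar-array string and power distribution unit): 1 − (1 − 0.720000)(1 − 0.750000) = 0.930000
Series ([0.930000] and shunt driver): 0.930000 × 0.820000 = 0.762600
Series (bus voltage limiter and load switch): 0.810000 × 0.940000 = 0.761400
Parallel ([0.762600] and [0.761400]): 1 − (1 − 0.762600)(1 − 0.761400) = 0.943356
Parallel (array deployment motor and battery charge regulator): 1 − (1 − 0.900000)(1 − 0.950000) = 0.995000
Series ([0.943356] and [0.995000]): 0.943356 × 0.995000 = 0.9386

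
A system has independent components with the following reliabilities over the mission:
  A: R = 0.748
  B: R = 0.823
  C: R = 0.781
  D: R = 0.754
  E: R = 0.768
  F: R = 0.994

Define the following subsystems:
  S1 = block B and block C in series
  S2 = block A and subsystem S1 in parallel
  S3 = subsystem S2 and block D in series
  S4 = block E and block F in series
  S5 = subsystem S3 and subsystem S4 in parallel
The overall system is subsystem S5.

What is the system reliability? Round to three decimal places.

Series (B and C): 0.82300 × 0.78100 = 0.64276
Parallel (A and [0.64276]): 1 − (1 − 0.74800)(1 − 0.64276) = 0.90998
Series ([0.90998] and D): 0.90998 × 0.75400 = 0.68612
Series (E and F): 0.76800 × 0.99400 = 0.76339
Parallel ([0.68612] and [0.76339]): 1 − (1 − 0.68612)(1 − 0.76339) = 0.926

0.926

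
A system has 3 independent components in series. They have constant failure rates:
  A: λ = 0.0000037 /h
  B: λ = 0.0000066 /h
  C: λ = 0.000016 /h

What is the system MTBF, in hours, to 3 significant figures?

Series of exponential components: λ_sys = Σ λ_i
λ_sys = 0.0000037 + 0.0000066 + 0.000016 = 2.6300e-05 /h
MTBF = 1 / λ_sys = 38000 h

38000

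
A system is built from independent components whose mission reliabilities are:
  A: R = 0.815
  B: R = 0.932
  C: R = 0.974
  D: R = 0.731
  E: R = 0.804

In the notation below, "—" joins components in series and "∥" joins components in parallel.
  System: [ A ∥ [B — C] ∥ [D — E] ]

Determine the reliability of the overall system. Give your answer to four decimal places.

0.9930

Series (B and C): 0.932000 × 0.974000 = 0.907768
Series (D and E): 0.731000 × 0.804000 = 0.587724
Parallel (A, [0.907768], and [0.587724]): 1 − (1 − 0.815000)(1 − 0.907768)(1 − 0.587724) = 0.9930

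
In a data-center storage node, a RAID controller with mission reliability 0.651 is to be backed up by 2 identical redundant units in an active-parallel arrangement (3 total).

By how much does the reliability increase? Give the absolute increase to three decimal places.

R_before = 0.651
R_after = 1 − (1 − 0.651)^3 = 0.957
ΔR = 0.957 − 0.651 = 0.306

0.306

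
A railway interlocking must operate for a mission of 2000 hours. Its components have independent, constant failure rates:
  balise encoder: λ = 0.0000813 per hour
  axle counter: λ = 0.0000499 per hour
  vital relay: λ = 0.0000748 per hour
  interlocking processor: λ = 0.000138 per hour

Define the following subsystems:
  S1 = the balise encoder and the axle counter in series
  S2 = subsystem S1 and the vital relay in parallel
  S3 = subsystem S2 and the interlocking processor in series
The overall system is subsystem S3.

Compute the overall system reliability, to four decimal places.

0.7345

R(balise encoder) = exp(−0.0000813 × 2000) = 0.849931
R(axle counter) = exp(−0.0000499 × 2000) = 0.905018
R(vital relay) = exp(−0.0000748 × 2000) = 0.861052
R(interlocking processor) = exp(−0.000138 × 2000) = 0.758813
Series (balise encoder and axle counter): 0.849931 × 0.905018 = 0.769203
Parallel ([0.769203] and vital relay): 1 − (1 − 0.769203)(1 − 0.861052) = 0.967931
Series ([0.967931] and interlocking processor): 0.967931 × 0.758813 = 0.7345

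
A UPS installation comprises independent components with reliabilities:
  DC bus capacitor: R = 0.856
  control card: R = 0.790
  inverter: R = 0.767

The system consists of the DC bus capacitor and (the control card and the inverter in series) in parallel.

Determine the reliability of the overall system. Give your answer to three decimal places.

0.943

Series (control card and inverter): 0.79000 × 0.76700 = 0.60593
Parallel (DC bus capacitor and [0.60593]): 1 − (1 − 0.85600)(1 − 0.60593) = 0.943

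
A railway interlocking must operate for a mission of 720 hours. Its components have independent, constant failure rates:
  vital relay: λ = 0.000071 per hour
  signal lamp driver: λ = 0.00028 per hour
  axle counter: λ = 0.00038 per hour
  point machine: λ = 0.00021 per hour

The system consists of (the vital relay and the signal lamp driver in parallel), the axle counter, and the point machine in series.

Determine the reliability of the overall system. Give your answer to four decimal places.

0.6480

R(vital relay) = exp(−0.000071 × 720) = 0.950165
R(signal lamp driver) = exp(−0.00028 × 720) = 0.817422
R(axle counter) = exp(−0.00038 × 720) = 0.760636
R(point machine) = exp(−0.00021 × 720) = 0.859676
Parallel (vital relay and signal lamp driver): 1 − (1 − 0.950165)(1 − 0.817422) = 0.990901
Series ([0.990901], axle counter, and point machine): 0.990901 × 0.760636 × 0.859676 = 0.6480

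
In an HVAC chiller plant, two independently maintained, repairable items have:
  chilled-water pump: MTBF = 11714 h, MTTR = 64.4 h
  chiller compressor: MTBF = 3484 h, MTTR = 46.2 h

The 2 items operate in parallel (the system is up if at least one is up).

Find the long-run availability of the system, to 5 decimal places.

A(chilled-water pump) = MTBF/(MTBF+MTTR) = 11714/(11714+64.4) = 0.994532
A(chiller compressor) = MTBF/(MTBF+MTTR) = 3484/(3484+46.2) = 0.986913
Parallel availability: 1 − (1 − 0.994532)(1 − 0.986913) = 0.99993

0.99993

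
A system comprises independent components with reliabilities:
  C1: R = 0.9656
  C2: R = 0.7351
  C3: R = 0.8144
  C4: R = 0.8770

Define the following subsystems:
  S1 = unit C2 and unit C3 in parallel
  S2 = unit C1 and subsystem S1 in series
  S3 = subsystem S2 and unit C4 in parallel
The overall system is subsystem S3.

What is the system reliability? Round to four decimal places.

0.9899

Parallel (C2 and C3): 1 − (1 − 0.735100)(1 − 0.814400) = 0.950835
Series (C1 and [0.950835]): 0.965600 × 0.950835 = 0.918126
Parallel ([0.918126] and C4): 1 − (1 − 0.918126)(1 − 0.877000) = 0.9899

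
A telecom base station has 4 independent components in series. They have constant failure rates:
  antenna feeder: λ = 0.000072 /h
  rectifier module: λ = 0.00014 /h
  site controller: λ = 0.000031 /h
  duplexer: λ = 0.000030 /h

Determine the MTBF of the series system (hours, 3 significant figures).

Series of exponential components: λ_sys = Σ λ_i
λ_sys = 0.000072 + 0.00014 + 0.000031 + 0.000030 = 2.7300e-04 /h
MTBF = 1 / λ_sys = 3660 h

3660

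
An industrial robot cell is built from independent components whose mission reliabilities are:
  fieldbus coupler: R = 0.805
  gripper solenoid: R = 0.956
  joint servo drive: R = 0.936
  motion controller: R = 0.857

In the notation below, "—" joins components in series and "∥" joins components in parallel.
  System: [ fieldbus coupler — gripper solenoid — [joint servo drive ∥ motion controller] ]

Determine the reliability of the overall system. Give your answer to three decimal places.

0.763

Parallel (joint servo drive and motion controller): 1 − (1 − 0.93600)(1 − 0.85700) = 0.99085
Series (fieldbus coupler, gripper solenoid, and [0.99085]): 0.80500 × 0.95600 × 0.99085 = 0.763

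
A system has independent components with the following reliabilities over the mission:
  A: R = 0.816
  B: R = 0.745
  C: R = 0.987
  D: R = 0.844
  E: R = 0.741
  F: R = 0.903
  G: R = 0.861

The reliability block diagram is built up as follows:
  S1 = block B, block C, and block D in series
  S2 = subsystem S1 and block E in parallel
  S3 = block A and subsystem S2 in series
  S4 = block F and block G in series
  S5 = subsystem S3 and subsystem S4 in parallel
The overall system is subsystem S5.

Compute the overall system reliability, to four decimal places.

0.9412

Series (B, C, and D): 0.745000 × 0.987000 × 0.844000 = 0.620606
Parallel ([0.620606] and E): 1 − (1 − 0.620606)(1 − 0.741000) = 0.901737
Series (A and [0.901737]): 0.816000 × 0.901737 = 0.735817
Series (F and G): 0.903000 × 0.861000 = 0.777483
Parallel ([0.735817] and [0.777483]): 1 − (1 − 0.735817)(1 − 0.777483) = 0.9412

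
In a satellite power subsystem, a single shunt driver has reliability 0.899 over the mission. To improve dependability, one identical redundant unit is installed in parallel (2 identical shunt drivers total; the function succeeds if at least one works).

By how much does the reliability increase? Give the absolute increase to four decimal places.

R_before = 0.899
R_after = 1 − (1 − 0.899)^2 = 0.9898
ΔR = 0.9898 − 0.899 = 0.0908

0.0908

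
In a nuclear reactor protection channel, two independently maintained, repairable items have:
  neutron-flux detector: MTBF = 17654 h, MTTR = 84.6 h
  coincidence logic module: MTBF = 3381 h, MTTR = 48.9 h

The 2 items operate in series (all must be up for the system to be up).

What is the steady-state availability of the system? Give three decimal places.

0.981

A(neutron-flux detector) = MTBF/(MTBF+MTTR) = 17654/(17654+84.6) = 0.995231
A(coincidence logic module) = MTBF/(MTBF+MTTR) = 3381/(3381+48.9) = 0.985743
Series availability: 0.995231 × 0.985743 = 0.981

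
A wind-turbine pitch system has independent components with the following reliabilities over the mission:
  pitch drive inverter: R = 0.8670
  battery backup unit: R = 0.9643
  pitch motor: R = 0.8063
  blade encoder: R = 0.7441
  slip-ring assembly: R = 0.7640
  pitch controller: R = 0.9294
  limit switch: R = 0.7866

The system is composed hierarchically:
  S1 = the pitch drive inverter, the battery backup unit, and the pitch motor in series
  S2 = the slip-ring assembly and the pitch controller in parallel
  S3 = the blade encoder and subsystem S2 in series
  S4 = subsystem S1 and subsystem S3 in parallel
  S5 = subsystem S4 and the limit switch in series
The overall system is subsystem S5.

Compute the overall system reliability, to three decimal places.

Series (pitch drive inverter, battery backup unit, and pitch motor): 0.86700 × 0.96430 × 0.80630 = 0.67411
Parallel (slip-ring assembly and pitch controller): 1 − (1 − 0.76400)(1 − 0.92940) = 0.98334
Series (blade encoder and [0.98334]): 0.74410 × 0.98334 = 0.73170
Parallel ([0.67411] and [0.73170]): 1 − (1 − 0.67411)(1 − 0.73170) = 0.91256
Series ([0.91256] and limit switch): 0.91256 × 0.78660 = 0.718

0.718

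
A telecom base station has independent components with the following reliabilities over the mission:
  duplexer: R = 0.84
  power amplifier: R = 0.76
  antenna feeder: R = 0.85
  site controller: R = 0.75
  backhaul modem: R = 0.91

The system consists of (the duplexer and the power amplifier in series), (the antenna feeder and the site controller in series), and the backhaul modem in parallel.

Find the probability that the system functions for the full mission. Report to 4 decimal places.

Series (duplexer and power amplifier): 0.840000 × 0.760000 = 0.638400
Series (antenna feeder and site controller): 0.850000 × 0.750000 = 0.637500
Parallel ([0.638400], [0.637500], and backhaul modem): 1 − (1 − 0.638400)(1 − 0.637500)(1 − 0.910000) = 0.9882

0.9882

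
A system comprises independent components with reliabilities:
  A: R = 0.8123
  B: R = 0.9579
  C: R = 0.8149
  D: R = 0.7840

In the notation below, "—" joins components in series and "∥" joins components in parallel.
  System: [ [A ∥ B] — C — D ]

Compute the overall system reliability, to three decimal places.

Parallel (A and B): 1 − (1 − 0.81230)(1 − 0.95790) = 0.99210
Series ([0.99210], C, and D): 0.99210 × 0.81490 × 0.78400 = 0.634

0.634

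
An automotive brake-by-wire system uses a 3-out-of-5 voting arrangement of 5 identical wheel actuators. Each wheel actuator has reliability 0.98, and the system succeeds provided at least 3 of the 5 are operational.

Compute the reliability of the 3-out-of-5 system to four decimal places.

0.9999

R = Σ_{i=3}^{5} C(5,i) p^i (1−p)^{5−i} with p = 0.98
C(5,3)·0.98^3·0.02^2 = 0.003765
C(5,4)·0.98^4·0.02^1 = 0.092237
C(5,5)·0.98^5·0.02^0 = 0.903921
Sum = 0.9999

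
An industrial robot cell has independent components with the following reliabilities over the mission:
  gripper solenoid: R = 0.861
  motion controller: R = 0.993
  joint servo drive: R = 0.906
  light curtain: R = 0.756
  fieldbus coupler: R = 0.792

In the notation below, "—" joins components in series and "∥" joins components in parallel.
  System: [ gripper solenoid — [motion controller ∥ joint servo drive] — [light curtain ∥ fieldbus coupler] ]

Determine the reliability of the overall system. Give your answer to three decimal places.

0.817

Parallel (motion controller and joint servo drive): 1 − (1 − 0.99300)(1 − 0.90600) = 0.99934
Parallel (light curtain and fieldbus coupler): 1 − (1 − 0.75600)(1 − 0.79200) = 0.94925
Series (gripper solenoid, [0.99934], and [0.94925]): 0.86100 × 0.99934 × 0.94925 = 0.817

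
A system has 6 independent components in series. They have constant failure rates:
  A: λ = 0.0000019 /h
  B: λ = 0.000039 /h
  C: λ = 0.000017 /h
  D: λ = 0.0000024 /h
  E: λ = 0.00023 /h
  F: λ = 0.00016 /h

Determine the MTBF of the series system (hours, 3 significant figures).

2220

Series of exponential components: λ_sys = Σ λ_i
λ_sys = 0.0000019 + 0.000039 + 0.000017 + 0.0000024 + 0.00023 + 0.00016 = 4.5030e-04 /h
MTBF = 1 / λ_sys = 2220 h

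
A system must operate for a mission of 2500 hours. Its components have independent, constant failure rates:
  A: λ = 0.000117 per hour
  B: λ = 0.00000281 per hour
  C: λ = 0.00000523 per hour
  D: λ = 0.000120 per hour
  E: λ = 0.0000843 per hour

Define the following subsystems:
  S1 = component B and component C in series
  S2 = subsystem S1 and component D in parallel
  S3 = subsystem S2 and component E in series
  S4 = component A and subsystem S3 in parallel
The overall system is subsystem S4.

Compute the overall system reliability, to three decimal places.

R(A) = exp(−0.000117 × 2500) = 0.74640
R(B) = exp(−0.00000281 × 2500) = 0.99300
R(C) = exp(−0.00000523 × 2500) = 0.98701
R(D) = exp(−0.000120 × 2500) = 0.74082
R(E) = exp(−0.0000843 × 2500) = 0.80998
Series (B and C): 0.99300 × 0.98701 = 0.98010
Parallel ([0.98010] and D): 1 − (1 − 0.98010)(1 − 0.74082) = 0.99484
Series ([0.99484] and E): 0.99484 × 0.80998 = 0.80580
Parallel (A and [0.80580]): 1 − (1 − 0.74640)(1 − 0.80580) = 0.951

0.951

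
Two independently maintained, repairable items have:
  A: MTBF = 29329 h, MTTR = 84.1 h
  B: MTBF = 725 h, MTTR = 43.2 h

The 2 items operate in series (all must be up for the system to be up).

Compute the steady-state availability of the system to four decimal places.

A(A) = MTBF/(MTBF+MTTR) = 29329/(29329+84.1) = 0.997141
A(B) = MTBF/(MTBF+MTTR) = 725/(725+43.2) = 0.943765
Series availability: 0.997141 × 0.943765 = 0.9411

0.9411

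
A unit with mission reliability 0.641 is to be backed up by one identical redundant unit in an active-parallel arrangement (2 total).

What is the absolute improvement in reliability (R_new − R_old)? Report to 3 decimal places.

0.230

R_before = 0.641
R_after = 1 − (1 − 0.641)^2 = 0.871
ΔR = 0.871 − 0.641 = 0.230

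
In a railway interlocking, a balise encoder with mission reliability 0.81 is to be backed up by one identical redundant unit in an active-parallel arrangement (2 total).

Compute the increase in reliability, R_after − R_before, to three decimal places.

0.154

R_before = 0.81
R_after = 1 − (1 − 0.81)^2 = 0.964
ΔR = 0.964 − 0.81 = 0.154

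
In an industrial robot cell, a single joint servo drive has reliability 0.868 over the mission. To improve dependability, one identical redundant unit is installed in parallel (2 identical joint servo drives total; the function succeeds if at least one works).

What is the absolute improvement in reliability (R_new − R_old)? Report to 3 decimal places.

R_before = 0.868
R_after = 1 − (1 − 0.868)^2 = 0.983
ΔR = 0.983 − 0.868 = 0.115

0.115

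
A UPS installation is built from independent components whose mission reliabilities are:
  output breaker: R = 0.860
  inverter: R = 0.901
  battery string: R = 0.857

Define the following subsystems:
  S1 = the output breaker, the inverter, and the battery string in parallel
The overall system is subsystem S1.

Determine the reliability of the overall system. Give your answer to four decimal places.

Parallel (output breaker, inverter, and battery string): 1 − (1 − 0.860000)(1 − 0.901000)(1 − 0.857000) = 0.9980

0.9980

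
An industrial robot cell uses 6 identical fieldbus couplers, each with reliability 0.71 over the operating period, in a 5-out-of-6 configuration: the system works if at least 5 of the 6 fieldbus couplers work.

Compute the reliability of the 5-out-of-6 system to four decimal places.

R = Σ_{i=5}^{6} C(6,i) p^i (1−p)^{6−i} with p = 0.71
C(6,5)·0.71^5·0.29^1 = 0.313936
C(6,6)·0.71^6·0.29^0 = 0.128100
Sum = 0.4420

0.4420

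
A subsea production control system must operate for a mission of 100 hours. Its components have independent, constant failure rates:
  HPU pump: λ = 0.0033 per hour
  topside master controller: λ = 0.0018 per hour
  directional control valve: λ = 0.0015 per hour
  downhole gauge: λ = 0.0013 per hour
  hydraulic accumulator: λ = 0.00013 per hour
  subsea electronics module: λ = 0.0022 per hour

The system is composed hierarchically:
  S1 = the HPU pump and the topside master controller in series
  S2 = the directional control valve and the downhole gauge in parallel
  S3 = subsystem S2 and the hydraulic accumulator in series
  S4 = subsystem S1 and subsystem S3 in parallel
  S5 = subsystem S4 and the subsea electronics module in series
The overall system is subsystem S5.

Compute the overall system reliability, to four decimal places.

R(HPU pump) = exp(−0.0033 × 100) = 0.718924
R(topside master controller) = exp(−0.0018 × 100) = 0.835270
R(directional control valve) = exp(−0.0015 × 100) = 0.860708
R(downhole gauge) = exp(−0.0013 × 100) = 0.878095
R(hydraulic accumulator) = exp(−0.00013 × 100) = 0.987084
R(subsea electronics module) = exp(−0.0022 × 100) = 0.802519
Series (HPU pump and topside master controller): 0.718924 × 0.835270 = 0.600496
Parallel (directional control valve and downhole gauge): 1 − (1 − 0.860708)(1 − 0.878095) = 0.983020
Series ([0.983020] and hydraulic accumulator): 0.983020 × 0.987084 = 0.970323
Parallel ([0.600496] and [0.970323]): 1 − (1 − 0.600496)(1 − 0.970323) = 0.988144
Series ([0.988144] and subsea electronics module): 0.988144 × 0.802519 = 0.7930

0.7930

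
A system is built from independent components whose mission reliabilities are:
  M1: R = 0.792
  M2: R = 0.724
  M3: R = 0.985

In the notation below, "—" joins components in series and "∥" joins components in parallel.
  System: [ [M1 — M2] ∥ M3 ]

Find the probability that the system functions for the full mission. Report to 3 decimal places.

0.994

Series (M1 and M2): 0.79200 × 0.72400 = 0.57341
Parallel ([0.57341] and M3): 1 − (1 − 0.57341)(1 − 0.98500) = 0.994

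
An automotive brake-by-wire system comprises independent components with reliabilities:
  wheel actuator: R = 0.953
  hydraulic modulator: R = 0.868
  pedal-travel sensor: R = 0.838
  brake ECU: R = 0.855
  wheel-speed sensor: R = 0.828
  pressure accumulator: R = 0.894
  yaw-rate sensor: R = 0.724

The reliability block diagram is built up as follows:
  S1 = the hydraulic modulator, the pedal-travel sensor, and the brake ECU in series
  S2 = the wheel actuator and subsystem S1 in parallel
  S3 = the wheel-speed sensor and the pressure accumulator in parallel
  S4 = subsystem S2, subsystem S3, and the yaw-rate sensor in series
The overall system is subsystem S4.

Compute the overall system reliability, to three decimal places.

0.698

Series (hydraulic modulator, pedal-travel sensor, and brake ECU): 0.86800 × 0.83800 × 0.85500 = 0.62191
Parallel (wheel actuator and [0.62191]): 1 − (1 − 0.95300)(1 − 0.62191) = 0.98223
Parallel (wheel-speed sensor and pressure accumulator): 1 − (1 − 0.82800)(1 − 0.89400) = 0.98177
Series ([0.98223], [0.98177], and yaw-rate sensor): 0.98223 × 0.98177 × 0.72400 = 0.698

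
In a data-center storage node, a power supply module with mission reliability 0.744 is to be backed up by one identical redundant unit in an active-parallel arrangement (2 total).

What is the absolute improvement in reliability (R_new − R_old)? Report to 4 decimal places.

R_before = 0.744
R_after = 1 − (1 − 0.744)^2 = 0.9345
ΔR = 0.9345 − 0.744 = 0.1905

0.1905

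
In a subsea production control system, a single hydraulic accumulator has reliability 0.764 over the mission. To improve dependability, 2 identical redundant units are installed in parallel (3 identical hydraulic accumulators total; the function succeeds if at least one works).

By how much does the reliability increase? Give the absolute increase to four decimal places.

R_before = 0.764
R_after = 1 − (1 − 0.764)^3 = 0.9869
ΔR = 0.9869 − 0.764 = 0.2229

0.2229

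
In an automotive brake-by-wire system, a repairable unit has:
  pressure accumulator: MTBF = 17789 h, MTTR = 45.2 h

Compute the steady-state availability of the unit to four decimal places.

A(pressure accumulator) = MTBF/(MTBF+MTTR) = 17789/(17789+45.2) = 0.9975

0.9975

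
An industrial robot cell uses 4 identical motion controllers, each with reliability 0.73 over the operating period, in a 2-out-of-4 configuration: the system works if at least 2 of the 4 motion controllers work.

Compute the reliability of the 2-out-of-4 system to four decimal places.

0.9372

R = Σ_{i=2}^{4} C(4,i) p^i (1−p)^{4−i} with p = 0.73
C(4,2)·0.73^2·0.27^2 = 0.233090
C(4,3)·0.73^3·0.27^1 = 0.420138
C(4,4)·0.73^4·0.27^0 = 0.283982
Sum = 0.9372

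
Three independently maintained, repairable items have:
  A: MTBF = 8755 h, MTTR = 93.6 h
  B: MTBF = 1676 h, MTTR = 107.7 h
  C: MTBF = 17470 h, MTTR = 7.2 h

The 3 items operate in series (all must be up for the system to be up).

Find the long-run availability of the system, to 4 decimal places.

A(A) = MTBF/(MTBF+MTTR) = 8755/(8755+93.6) = 0.989422
A(B) = MTBF/(MTBF+MTTR) = 1676/(1676+107.7) = 0.939620
A(C) = MTBF/(MTBF+MTTR) = 17470/(17470+7.2) = 0.999588
Series availability: 0.989422 × 0.939620 × 0.999588 = 0.9293

0.9293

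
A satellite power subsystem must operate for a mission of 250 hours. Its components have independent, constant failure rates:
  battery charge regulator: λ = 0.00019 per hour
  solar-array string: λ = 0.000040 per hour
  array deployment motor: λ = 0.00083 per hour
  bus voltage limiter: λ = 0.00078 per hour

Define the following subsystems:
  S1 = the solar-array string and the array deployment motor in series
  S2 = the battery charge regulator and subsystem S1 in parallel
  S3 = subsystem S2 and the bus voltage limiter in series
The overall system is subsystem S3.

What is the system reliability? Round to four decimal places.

0.8154

R(battery charge regulator) = exp(−0.00019 × 250) = 0.953610
R(solar-array string) = exp(−0.000040 × 250) = 0.990050
R(array deployment motor) = exp(−0.00083 × 250) = 0.812613
R(bus voltage limiter) = exp(−0.00078 × 250) = 0.822835
Series (solar-array string and array deployment motor): 0.990050 × 0.812613 = 0.804528
Parallel (battery charge regulator and [0.804528]): 1 − (1 − 0.953610)(1 − 0.804528) = 0.990932
Series ([0.990932] and bus voltage limiter): 0.990932 × 0.822835 = 0.8154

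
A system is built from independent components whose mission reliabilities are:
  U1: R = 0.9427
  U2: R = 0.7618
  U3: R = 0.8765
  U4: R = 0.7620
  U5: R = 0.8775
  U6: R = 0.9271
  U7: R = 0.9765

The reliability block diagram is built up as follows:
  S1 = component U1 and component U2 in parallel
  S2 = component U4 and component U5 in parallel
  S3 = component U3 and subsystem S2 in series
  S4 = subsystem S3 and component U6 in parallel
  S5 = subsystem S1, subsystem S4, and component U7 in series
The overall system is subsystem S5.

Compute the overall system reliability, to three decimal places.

0.953

Parallel (U1 and U2): 1 − (1 − 0.94270)(1 − 0.76180) = 0.98635
Parallel (U4 and U5): 1 − (1 − 0.76200)(1 − 0.87750) = 0.97085
Series (U3 and [0.97085]): 0.87650 × 0.97085 = 0.85095
Parallel ([0.85095] and U6): 1 − (1 − 0.85095)(1 − 0.92710) = 0.98913
Series ([0.98635], [0.98913], and U7): 0.98635 × 0.98913 × 0.97650 = 0.953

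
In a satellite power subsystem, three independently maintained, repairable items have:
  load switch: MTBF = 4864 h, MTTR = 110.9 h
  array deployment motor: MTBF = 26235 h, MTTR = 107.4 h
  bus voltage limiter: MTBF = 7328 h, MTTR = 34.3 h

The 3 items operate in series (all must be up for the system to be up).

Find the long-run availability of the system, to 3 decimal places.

0.969

A(load switch) = MTBF/(MTBF+MTTR) = 4864/(4864+110.9) = 0.977708
A(array deployment motor) = MTBF/(MTBF+MTTR) = 26235/(26235+107.4) = 0.995923
A(bus voltage limiter) = MTBF/(MTBF+MTTR) = 7328/(7328+34.3) = 0.995341
Series availability: 0.977708 × 0.995923 × 0.995341 = 0.969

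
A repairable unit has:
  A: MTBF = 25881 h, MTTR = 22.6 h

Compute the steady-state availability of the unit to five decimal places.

A(A) = MTBF/(MTBF+MTTR) = 25881/(25881+22.6) = 0.99913

0.99913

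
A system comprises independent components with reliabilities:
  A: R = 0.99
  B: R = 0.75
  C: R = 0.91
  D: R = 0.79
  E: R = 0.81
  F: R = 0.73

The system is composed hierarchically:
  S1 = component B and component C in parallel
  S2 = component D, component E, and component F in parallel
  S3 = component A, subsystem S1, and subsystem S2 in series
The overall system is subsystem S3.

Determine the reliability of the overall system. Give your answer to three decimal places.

Parallel (B and C): 1 − (1 − 0.75000)(1 − 0.91000) = 0.97750
Parallel (D, E, and F): 1 − (1 − 0.79000)(1 − 0.81000)(1 − 0.73000) = 0.98923
Series (A, [0.97750], and [0.98923]): 0.99000 × 0.97750 × 0.98923 = 0.957

0.957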